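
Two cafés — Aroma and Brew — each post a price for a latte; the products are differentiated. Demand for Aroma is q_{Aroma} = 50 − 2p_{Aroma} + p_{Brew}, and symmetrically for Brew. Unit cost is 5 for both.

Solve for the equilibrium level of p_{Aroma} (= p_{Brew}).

Aroma's profit: π = (p_{Aroma} − 5)(50 − 2p_{Aroma} + p_{Brew}).
∂π/∂p_{Aroma} = 60 − 4p_{Aroma} + p_{Brew} = 0 ⇒ p_{Aroma} = 15 + 0.25p_{Brew}.
The game is symmetric, so in equilibrium p_{Brew} = p_{Aroma}: the reaction function gives 0.75p_{Aroma} = 15, hence p_{Aroma} = 20.

20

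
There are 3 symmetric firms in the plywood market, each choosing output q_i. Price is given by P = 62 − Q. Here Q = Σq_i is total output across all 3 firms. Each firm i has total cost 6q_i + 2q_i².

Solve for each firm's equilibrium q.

7

A representative firm's profit is π_i = q_i(62 − Q) − 6q_i − 2q_i², with Q = q_i + Σ_{j≠i} q_j.
First-order condition: 56 − 6q_i − Σ_{j≠i} q_j = 0.
Imposing symmetry (q_j = q for all j) turns Σ_{j≠i} q_j into 2q, so 56 = 8q and q = 7.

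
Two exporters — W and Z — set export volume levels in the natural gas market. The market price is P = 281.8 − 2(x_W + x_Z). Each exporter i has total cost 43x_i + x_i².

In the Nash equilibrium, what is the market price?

Exporter W's profit: π = x_W(281.8 − 2(x_W + x_Z)) − 43x_W − x_W².
∂π/∂x_W = 238.8 − 6x_W − 2x_Z = 0, so x_W = 39.8 − (1/3)x_Z.
The game is symmetric, so in equilibrium x_Z = x_W: the reaction function gives (4/3)x_W = 39.8, hence x_W = 29.85.
Equilibrium price: P = 281.8 − 2·59.7 = 162.4.

162.4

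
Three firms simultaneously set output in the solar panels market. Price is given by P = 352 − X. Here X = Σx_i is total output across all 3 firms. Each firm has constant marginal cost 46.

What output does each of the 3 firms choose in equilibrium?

76.5

A representative firm's profit is π_i = x_i(352 − X) − 46x_i, with X = x_i + Σ_{j≠i} x_j.
First-order condition: 306 − 2x_i − Σ_{j≠i} x_j = 0.
Imposing symmetry (x_j = x for all j) turns Σ_{j≠i} x_j into 2x, so 306 = 4x and x = 76.5.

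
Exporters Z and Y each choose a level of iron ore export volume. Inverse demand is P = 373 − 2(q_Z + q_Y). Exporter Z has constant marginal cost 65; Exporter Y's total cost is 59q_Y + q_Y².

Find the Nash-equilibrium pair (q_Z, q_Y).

61, 32

Exporter Z's profit: π = q_Z(373 − 2(q_Z + q_Y)) − 65q_Z.
∂π/∂q_Z = 308 − 4q_Z − 2q_Y = 0, so q_Z = 77 − 0.5q_Y.
For Y: ∂π/∂q_Y = 314 − 6q_Y − 2q_Z = 0 ⇒ q_Y = 157/3 − (1/3)q_Z.
Solving the two reaction functions simultaneously: (1 − (−0.5)(−1/3))q_Z = 77 − 0.5·(157/3), so (5/6)q_Z = 305/6 and q_Z = 61.
Then q_Y = 157/3 − (1/3)·61 = 32.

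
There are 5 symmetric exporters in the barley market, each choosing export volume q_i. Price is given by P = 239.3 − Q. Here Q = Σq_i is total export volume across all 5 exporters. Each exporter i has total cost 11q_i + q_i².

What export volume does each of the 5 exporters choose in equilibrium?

A representative exporter's profit is π_i = q_i(239.3 − Q) − 11q_i − q_i², with Q = q_i + Σ_{j≠i} q_j.
First-order condition: 228.3 − 4q_i − Σ_{j≠i} q_j = 0.
In a symmetric equilibrium every exporter chooses the same q, so Σ_{j≠i} q_j = 4q. The condition becomes 228.3 − 8q = 0, giving q = 228.3/8 = 28.5375.

28.5375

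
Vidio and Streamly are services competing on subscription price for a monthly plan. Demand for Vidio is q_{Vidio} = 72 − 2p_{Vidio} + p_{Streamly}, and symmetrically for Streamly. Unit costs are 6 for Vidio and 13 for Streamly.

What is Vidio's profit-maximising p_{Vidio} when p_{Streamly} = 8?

23

Vidio's profit: π = (p_{Vidio} − 6)(72 − 2p_{Vidio} + p_{Streamly}).
∂π/∂p_{Vidio} = 84 − 4p_{Vidio} + p_{Streamly} = 0 ⇒ p_{Vidio} = 21 + 0.25p_{Streamly}.
At p_{Streamly} = 8: p_{Vidio} = 21 + 0.25·8 = 23.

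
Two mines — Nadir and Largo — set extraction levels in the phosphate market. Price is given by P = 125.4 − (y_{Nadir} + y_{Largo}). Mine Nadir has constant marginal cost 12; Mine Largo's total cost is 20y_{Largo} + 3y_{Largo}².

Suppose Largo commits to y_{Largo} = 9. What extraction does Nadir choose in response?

Mine Nadir's profit: π = y_{Nadir}(125.4 − (y_{Nadir} + y_{Largo})) − 12y_{Nadir}.
∂π/∂y_{Nadir} = 113.4 − 2y_{Nadir} − y_{Largo} = 0, so y_{Nadir} = 56.7 − 0.5y_{Largo}.
At y_{Largo} = 9: y_{Nadir} = 56.7 − 0.5·9 = 52.2.

52.2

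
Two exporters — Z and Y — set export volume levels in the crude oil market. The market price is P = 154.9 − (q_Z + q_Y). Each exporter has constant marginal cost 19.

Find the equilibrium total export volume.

90.6

Exporter Z's profit: π = q_Z(154.9 − (q_Z + q_Y)) − 19q_Z.
∂π/∂q_Z = 135.9 − 2q_Z − q_Y = 0, so q_Z = 67.95 − 0.5q_Y.
By symmetry q_Y = q_Z; substituting into the reaction function, 1.5q_Z = 67.95 and q_Z = 45.3.
Total export volume: 45.3 + 45.3 = 90.6.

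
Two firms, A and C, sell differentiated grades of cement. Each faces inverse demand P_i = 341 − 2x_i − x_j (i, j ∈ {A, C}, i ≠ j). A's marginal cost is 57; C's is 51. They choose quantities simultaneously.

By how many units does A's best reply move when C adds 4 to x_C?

-1

Firm A's profit: π = x_A(341 − 2x_A − x_C) − 57x_A.
∂π/∂x_A = 284 − 4x_A − x_C = 0 ⇒ x_A = 71 − 0.25x_C.
The reaction-function slope is −0.25, so a 4-unit rise in x_C moves x_A by −0.25 × 4 = −1. A's best response falls — the actions are strategic substitutes.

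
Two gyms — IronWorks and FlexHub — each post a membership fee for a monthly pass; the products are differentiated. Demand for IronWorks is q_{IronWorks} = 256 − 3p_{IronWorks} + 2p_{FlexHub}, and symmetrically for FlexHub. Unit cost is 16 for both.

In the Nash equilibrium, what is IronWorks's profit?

10800

IronWorks's profit: π = (p_{IronWorks} − 16)(256 − 3p_{IronWorks} + 2p_{FlexHub}).
∂π/∂p_{IronWorks} = 304 − 6p_{IronWorks} + 2p_{FlexHub} = 0 ⇒ p_{IronWorks} = 152/3 + (1/3)p_{FlexHub}.
Setting p_{IronWorks} = p_{FlexHub} in the reaction function: p_{IronWorks} = 152/3 + (1/3)p_{IronWorks}, so p_{IronWorks} = (152/3) / (2/3) = 76.
q_{IronWorks} = 256 − 3·76 + 2·76 = 180.
Profit = (76 − 16)·180 = 10800.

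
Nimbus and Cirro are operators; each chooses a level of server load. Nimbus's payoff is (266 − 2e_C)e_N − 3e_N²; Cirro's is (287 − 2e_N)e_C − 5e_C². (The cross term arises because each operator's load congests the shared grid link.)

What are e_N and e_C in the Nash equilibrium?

Expanding Nimbus's payoff: 266e_N − 2e_Ce_N − 3e_N².
∂π/∂e_N = 266 − 2e_C − 6e_N = 0, so e_N = 133/3 − (1/3)e_C.
Likewise for Cirro: e_C = 28.7 − 0.2e_N.
Solving the two reaction functions simultaneously: (1 − (−1/3)(−0.2))e_N = 133/3 − (1/3)·28.7, so (14/15)e_N = 1043/30 and e_N = 37.25.
Then e_C = 28.7 − 0.2·37.25 = 21.25.

37.25, 21.25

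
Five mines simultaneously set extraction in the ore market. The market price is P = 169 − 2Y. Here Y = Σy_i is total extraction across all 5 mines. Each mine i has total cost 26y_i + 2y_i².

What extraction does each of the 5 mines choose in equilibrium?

8.9375

A representative mine's profit is π_i = y_i(169 − 2Y) − 26y_i − 2y_i², with Y = y_i + Σ_{j≠i} y_j.
First-order condition: 143 − 8y_i − 2Σ_{j≠i} y_j = 0.
In a symmetric equilibrium every mine chooses the same y, so Σ_{j≠i} y_j = 4y. The condition becomes 143 − 16y = 0, giving y = 143/16 = 8.9375.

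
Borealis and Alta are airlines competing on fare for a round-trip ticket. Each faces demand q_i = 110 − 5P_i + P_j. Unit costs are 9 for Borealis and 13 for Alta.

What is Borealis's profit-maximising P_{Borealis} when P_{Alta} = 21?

Borealis's profit: π = (P_{Borealis} − 9)(110 − 5P_{Borealis} + P_{Alta}).
∂π/∂P_{Borealis} = 155 − 10P_{Borealis} + P_{Alta} = 0 ⇒ P_{Borealis} = 15.5 + 0.1P_{Alta}.
At P_{Alta} = 21: P_{Borealis} = 15.5 + 0.1·21 = 17.6.

17.6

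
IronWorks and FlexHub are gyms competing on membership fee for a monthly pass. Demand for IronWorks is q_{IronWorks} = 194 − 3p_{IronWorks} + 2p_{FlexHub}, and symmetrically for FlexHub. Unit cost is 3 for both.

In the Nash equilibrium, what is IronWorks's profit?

IronWorks's profit: π = (p_{IronWorks} − 3)(194 − 3p_{IronWorks} + 2p_{FlexHub}).
∂π/∂p_{IronWorks} = 203 − 6p_{IronWorks} + 2p_{FlexHub} = 0 ⇒ p_{IronWorks} = 203/6 + (1/3)p_{FlexHub}.
By symmetry p_{FlexHub} = p_{IronWorks}; substituting into the reaction function, (2/3)p_{IronWorks} = 203/6 and p_{IronWorks} = 50.75.
q_{IronWorks} = 194 − 3·50.75 + 2·50.75 = 143.25.
Profit = (50.75 − 3)·143.25 = 6840.1875.

6840.1875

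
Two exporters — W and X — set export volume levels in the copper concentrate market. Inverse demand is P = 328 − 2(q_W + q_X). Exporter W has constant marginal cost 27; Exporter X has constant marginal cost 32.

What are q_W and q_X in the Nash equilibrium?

Exporter W's profit: π = q_W(328 − 2(q_W + q_X)) − 27q_W.
∂π/∂q_W = 301 − 4q_W − 2q_X = 0, so q_W = 75.25 − 0.5q_X.
By the same steps for X: q_X = 74 − 0.5q_W.
Substituting the second reaction function into the first: q_W = 75.25 − 0.5(74 − 0.5q_W), which gives 0.75q_W = 38.25 ⇒ q_W = 51.
Then q_X = 74 − 0.5·51 = 48.5.

51, 48.5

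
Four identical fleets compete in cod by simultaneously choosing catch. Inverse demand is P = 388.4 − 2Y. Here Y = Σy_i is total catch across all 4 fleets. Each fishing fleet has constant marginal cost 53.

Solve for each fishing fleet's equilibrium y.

33.54

A representative fishing fleet's profit is π_i = y_i(388.4 − 2Y) − 53y_i, with Y = y_i + Σ_{j≠i} y_j.
First-order condition: 335.4 − 4y_i − 2Σ_{j≠i} y_j = 0.
With identical fishing fleets, set every y_j = y: then 335.4 − 4y − 6y = 0, i.e. y = 335.4/10 = 33.54.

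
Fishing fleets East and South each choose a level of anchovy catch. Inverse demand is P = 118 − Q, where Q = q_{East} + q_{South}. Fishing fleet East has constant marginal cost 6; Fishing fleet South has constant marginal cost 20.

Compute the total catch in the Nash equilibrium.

Fishing fleet East's profit: π = q_{East}(118 − (q_{East} + q_{South})) − 6q_{East}.
∂π/∂q_{East} = 112 − 2q_{East} − q_{South} = 0, so q_{East} = 56 − 0.5q_{South}.
By the same steps for South: q_{South} = 49 − 0.5q_{East}.
Solving the two reaction functions simultaneously: (1 − (−0.5)(−0.5))q_{East} = 56 − 0.5·49, so 0.75q_{East} = 31.5 and q_{East} = 42.
Then q_{South} = 49 − 0.5·42 = 28.
Total catch: 42 + 28 = 70.

70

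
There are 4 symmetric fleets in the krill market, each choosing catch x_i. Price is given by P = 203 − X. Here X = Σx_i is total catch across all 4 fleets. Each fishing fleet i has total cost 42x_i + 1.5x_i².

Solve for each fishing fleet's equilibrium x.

20.125

A representative fishing fleet's profit is π_i = x_i(203 − X) − 42x_i − 1.5x_i², with X = x_i + Σ_{j≠i} x_j.
First-order condition: 161 − 5x_i − Σ_{j≠i} x_j = 0.
With identical fishing fleets, set every x_j = x: then 161 − 5x − 3x = 0, i.e. x = 161/8 = 20.125.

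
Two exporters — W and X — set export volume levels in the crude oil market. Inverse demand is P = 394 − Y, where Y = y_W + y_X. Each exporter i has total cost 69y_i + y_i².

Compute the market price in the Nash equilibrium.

Exporter W's profit: π = y_W(394 − (y_W + y_X)) − 69y_W − y_W².
∂π/∂y_W = 325 − 4y_W − y_X = 0, so y_W = 81.25 − 0.25y_X.
Setting y_W = y_X in the reaction function: y_W = 81.25 − 0.25y_W, so y_W = 81.25 / 1.25 = 65.
Equilibrium price: P = 394 − 130 = 264.

264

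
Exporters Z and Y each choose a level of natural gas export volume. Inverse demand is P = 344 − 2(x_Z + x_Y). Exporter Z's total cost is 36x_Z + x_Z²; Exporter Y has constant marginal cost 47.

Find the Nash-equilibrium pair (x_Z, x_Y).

Exporter Z's profit: π = x_Z(344 − 2(x_Z + x_Y)) − 36x_Z − x_Z².
∂π/∂x_Z = 308 − 6x_Z − 2x_Y = 0, so x_Z = 154/3 − (1/3)x_Y.
For Y: ∂π/∂x_Y = 297 − 4x_Y − 2x_Z = 0 ⇒ x_Y = 74.25 − 0.5x_Z.
Substituting the second reaction function into the first: x_Z = 154/3 − (1/3)(74.25 − 0.5x_Z), which gives (5/6)x_Z = 319/12 ⇒ x_Z = 31.9.
Then x_Y = 74.25 − 0.5·31.9 = 58.3.

31.9, 58.3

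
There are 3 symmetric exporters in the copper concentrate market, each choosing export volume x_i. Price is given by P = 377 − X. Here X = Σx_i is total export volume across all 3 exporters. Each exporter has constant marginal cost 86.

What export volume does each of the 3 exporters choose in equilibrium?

72.75

A representative exporter's profit is π_i = x_i(377 − X) − 86x_i, with X = x_i + Σ_{j≠i} x_j.
First-order condition: 291 − 2x_i − Σ_{j≠i} x_j = 0.
In a symmetric equilibrium every exporter chooses the same x, so Σ_{j≠i} x_j = 2x. The condition becomes 291 − 4x = 0, giving x = 291/4 = 72.75.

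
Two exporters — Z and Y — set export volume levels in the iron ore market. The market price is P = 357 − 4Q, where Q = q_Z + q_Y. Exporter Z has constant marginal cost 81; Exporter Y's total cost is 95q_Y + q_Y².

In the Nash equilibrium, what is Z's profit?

Exporter Z's profit: π = q_Z(357 − 4(q_Z + q_Y)) − 81q_Z.
∂π/∂q_Z = 276 − 8q_Z − 4q_Y = 0, so q_Z = 34.5 − 0.5q_Y.
For Y: ∂π/∂q_Y = 262 − 10q_Y − 4q_Z = 0 ⇒ q_Y = 26.2 − 0.4q_Z.
Plugging q_Y into Z's best response: q_Z = 34.5 − 0.5(26.2 − 0.4q_Z) ⇒ 0.8q_Z = 21.4, so q_Z = 26.75.
Then q_Y = 26.2 − 0.4·26.75 = 15.5.
Price P = 357 − 4·42.25 = 188.
Z's profit: (188 − 81)·26.75 = 2862.25.

2862.25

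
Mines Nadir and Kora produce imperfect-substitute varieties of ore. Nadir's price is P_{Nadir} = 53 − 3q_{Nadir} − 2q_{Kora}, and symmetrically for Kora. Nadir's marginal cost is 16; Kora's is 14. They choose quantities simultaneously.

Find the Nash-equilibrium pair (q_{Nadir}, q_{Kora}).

4.5, 5

Mine Nadir's profit: π = q_{Nadir}(53 − 3q_{Nadir} − 2q_{Kora}) − 16q_{Nadir}.
∂π/∂q_{Nadir} = 37 − 6q_{Nadir} − 2q_{Kora} = 0 ⇒ q_{Nadir} = 37/6 − (1/3)q_{Kora}.
Similarly q_{Kora} = 6.5 − (1/3)q_{Nadir}.
Plugging q_{Kora} into Nadir's best response: q_{Nadir} = 37/6 − (1/3)(6.5 − (1/3)q_{Nadir}) ⇒ (8/9)q_{Nadir} = 4, so q_{Nadir} = 4.5.
Then q_{Kora} = 6.5 − (1/3)·4.5 = 5.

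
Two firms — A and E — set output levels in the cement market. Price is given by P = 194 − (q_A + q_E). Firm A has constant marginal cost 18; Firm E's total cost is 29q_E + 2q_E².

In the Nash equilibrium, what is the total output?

95

Firm A's profit: π = q_A(194 − (q_A + q_E)) − 18q_A.
∂π/∂q_A = 176 − 2q_A − q_E = 0, so q_A = 88 − 0.5q_E.
For E: ∂π/∂q_E = 165 − 6q_E − q_A = 0 ⇒ q_E = 27.5 − (1/6)q_A.
Solving the two reaction functions simultaneously: (1 − (−0.5)(−1/6))q_A = 88 − 0.5·27.5, so (11/12)q_A = 74.25 and q_A = 81.
Then q_E = 27.5 − (1/6)·81 = 14.
Total output: 81 + 14 = 95.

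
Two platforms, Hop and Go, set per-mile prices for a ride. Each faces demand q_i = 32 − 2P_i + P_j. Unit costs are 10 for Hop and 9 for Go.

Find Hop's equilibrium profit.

103.68

Hop's profit: π = (P_{Hop} − 10)(32 − 2P_{Hop} + P_{Go}).
∂π/∂P_{Hop} = 52 − 4P_{Hop} + P_{Go} = 0 ⇒ P_{Hop} = 13 + 0.25P_{Go}.
Similarly P_{Go} = 12.5 + 0.25P_{Hop}.
Substituting the second reaction function into the first: P_{Hop} = 13 + 0.25(12.5 + 0.25P_{Hop}), which gives 0.9375P_{Hop} = 16.125 ⇒ P_{Hop} = 17.2.
Then P_{Go} = 12.5 + 0.25·17.2 = 16.8.
q_{Hop} = 32 − 2·17.2 + 16.8 = 14.4.
Profit = (17.2 − 10)·14.4 = 103.68.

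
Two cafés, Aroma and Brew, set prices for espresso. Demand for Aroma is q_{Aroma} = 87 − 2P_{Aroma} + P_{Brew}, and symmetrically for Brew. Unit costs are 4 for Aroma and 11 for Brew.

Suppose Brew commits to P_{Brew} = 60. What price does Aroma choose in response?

38.75

Aroma's profit: π = (P_{Aroma} − 4)(87 − 2P_{Aroma} + P_{Brew}).
∂π/∂P_{Aroma} = 95 − 4P_{Aroma} + P_{Brew} = 0 ⇒ P_{Aroma} = 23.75 + 0.25P_{Brew}.
At P_{Brew} = 60: P_{Aroma} = 23.75 + 0.25·60 = 38.75.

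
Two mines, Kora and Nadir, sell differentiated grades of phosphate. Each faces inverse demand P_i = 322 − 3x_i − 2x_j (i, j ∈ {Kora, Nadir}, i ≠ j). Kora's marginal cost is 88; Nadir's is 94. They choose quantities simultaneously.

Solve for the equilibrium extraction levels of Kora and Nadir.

29.625, 28.125

Mine Kora's profit: π = x_{Kora}(322 − 3x_{Kora} − 2x_{Nadir}) − 88x_{Kora}.
∂π/∂x_{Kora} = 234 − 6x_{Kora} − 2x_{Nadir} = 0 ⇒ x_{Kora} = 39 − (1/3)x_{Nadir}.
Similarly x_{Nadir} = 38 − (1/3)x_{Kora}.
Substituting the second reaction function into the first: x_{Kora} = 39 − (1/3)(38 − (1/3)x_{Kora}), which gives (8/9)x_{Kora} = 79/3 ⇒ x_{Kora} = 29.625.
Then x_{Nadir} = 38 − (1/3)·29.625 = 28.125.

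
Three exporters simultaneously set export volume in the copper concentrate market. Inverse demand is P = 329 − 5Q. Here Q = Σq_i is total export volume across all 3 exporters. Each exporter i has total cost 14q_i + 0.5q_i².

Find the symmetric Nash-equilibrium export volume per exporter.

15

A representative exporter's profit is π_i = q_i(329 − 5Q) − 14q_i − 0.5q_i², with Q = q_i + Σ_{j≠i} q_j.
First-order condition: 315 − 11q_i − 5Σ_{j≠i} q_j = 0.
In a symmetric equilibrium every exporter chooses the same q, so Σ_{j≠i} q_j = 2q. The condition becomes 315 − 21q = 0, giving q = 315/21 = 15.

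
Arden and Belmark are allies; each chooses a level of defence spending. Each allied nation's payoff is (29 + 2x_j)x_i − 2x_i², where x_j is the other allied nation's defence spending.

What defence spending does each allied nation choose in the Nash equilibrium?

14.5

Arden's payoff is (29 + 2x_B)x_A − 2x_A².
∂π/∂x_A = 29 + 2x_B − 4x_A = 0, so x_A = 7.25 + 0.5x_B.
Setting x_A = x_B in the reaction function: x_A = 7.25 + 0.5x_A, so x_A = 7.25 / 0.5 = 14.5.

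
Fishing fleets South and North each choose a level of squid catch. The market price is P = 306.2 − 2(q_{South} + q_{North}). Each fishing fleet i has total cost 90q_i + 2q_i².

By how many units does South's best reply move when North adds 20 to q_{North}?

Fishing fleet South's profit: π = q_{South}(306.2 − 2(q_{South} + q_{North})) − 90q_{South} − 2q_{South}².
∂π/∂q_{South} = 216.2 − 8q_{South} − 2q_{North} = 0, so q_{South} = 27.025 − 0.25q_{North}.
The reaction-function slope is −0.25, so a 20-unit rise in q_{North} moves q_{South} by −0.25 × 20 = −5. South's best response falls — the actions are strategic substitutes.

-5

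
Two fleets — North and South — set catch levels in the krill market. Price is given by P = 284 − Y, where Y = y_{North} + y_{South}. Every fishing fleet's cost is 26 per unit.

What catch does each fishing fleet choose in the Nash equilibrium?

Fishing fleet North's profit: π = y_{North}(284 − (y_{North} + y_{South})) − 26y_{North}.
∂π/∂y_{North} = 258 − 2y_{North} − y_{South} = 0, so y_{North} = 129 − 0.5y_{South}.
Setting y_{North} = y_{South} in the reaction function: y_{North} = 129 − 0.5y_{North}, so y_{North} = 129 / 1.5 = 86.

86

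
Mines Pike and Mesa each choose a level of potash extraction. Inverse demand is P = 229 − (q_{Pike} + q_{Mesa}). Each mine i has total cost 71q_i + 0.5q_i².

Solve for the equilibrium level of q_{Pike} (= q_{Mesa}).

39.5

Mine Pike's profit: π = q_{Pike}(229 − (q_{Pike} + q_{Mesa})) − 71q_{Pike} − 0.5q_{Pike}².
∂π/∂q_{Pike} = 158 − 3q_{Pike} − q_{Mesa} = 0, so q_{Pike} = 158/3 − (1/3)q_{Mesa}.
By symmetry q_{Mesa} = q_{Pike}; substituting into the reaction function, (4/3)q_{Pike} = 158/3 and q_{Pike} = 39.5.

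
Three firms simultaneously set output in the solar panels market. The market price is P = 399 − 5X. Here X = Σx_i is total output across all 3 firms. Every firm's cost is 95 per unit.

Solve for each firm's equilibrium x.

A representative firm's profit is π_i = x_i(399 − 5X) − 95x_i, with X = x_i + Σ_{j≠i} x_j.
First-order condition: 304 − 10x_i − 5Σ_{j≠i} x_j = 0.
Imposing symmetry (x_j = x for all j) turns Σ_{j≠i} x_j into 2x, so 304 = 20x and x = 15.2.

15.2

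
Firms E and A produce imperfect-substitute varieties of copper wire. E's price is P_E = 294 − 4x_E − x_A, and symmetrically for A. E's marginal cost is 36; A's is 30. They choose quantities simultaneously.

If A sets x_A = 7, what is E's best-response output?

31.375

Firm E's profit: π = x_E(294 − 4x_E − x_A) − 36x_E.
∂π/∂x_E = 258 − 8x_E − x_A = 0 ⇒ x_E = 32.25 − 0.125x_A.
At x_A = 7: x_E = 32.25 − 0.125·7 = 31.375.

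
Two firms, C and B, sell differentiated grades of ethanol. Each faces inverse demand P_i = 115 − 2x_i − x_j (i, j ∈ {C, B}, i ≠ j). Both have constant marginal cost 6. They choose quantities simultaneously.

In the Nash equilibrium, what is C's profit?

950.48

Firm C's profit: π = x_C(115 − 2x_C − x_B) − 6x_C.
∂π/∂x_C = 109 − 4x_C − x_B = 0 ⇒ x_C = 27.25 − 0.25x_B.
The game is symmetric, so in equilibrium x_B = x_C: the reaction function gives 1.25x_C = 27.25, hence x_C = 21.8.
P_C = 115 − 2·21.8 − 21.8 = 49.6.
Profit = (49.6 − 6)·21.8 = 950.48.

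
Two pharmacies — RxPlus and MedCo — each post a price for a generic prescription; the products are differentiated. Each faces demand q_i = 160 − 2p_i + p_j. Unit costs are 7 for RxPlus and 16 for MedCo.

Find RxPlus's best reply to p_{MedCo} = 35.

RxPlus's profit: π = (p_{RxPlus} − 7)(160 − 2p_{RxPlus} + p_{MedCo}).
∂π/∂p_{RxPlus} = 174 − 4p_{RxPlus} + p_{MedCo} = 0 ⇒ p_{RxPlus} = 43.5 + 0.25p_{MedCo}.
At p_{MedCo} = 35: p_{RxPlus} = 43.5 + 0.25·35 = 52.25.

52.25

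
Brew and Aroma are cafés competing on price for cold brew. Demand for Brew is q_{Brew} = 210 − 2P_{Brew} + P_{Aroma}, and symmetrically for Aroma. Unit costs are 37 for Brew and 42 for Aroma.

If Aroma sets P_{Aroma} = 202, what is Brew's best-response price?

121.5

Brew's profit: π = (P_{Brew} − 37)(210 − 2P_{Brew} + P_{Aroma}).
∂π/∂P_{Brew} = 284 − 4P_{Brew} + P_{Aroma} = 0 ⇒ P_{Brew} = 71 + 0.25P_{Aroma}.
At P_{Aroma} = 202: P_{Brew} = 71 + 0.25·202 = 121.5.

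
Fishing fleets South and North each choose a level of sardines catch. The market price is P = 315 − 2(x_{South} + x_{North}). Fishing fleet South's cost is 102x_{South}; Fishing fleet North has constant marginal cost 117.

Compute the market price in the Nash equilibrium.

Fishing fleet South's profit: π = x_{South}(315 − 2(x_{South} + x_{North})) − 102x_{South}.
∂π/∂x_{South} = 213 − 4x_{South} − 2x_{North} = 0, so x_{South} = 53.25 − 0.5x_{North}.
By the same steps for North: x_{North} = 49.5 − 0.5x_{South}.
Substituting the second reaction function into the first: x_{South} = 53.25 − 0.5(49.5 − 0.5x_{South}), which gives 0.75x_{South} = 28.5 ⇒ x_{South} = 38.
Then x_{North} = 49.5 − 0.5·38 = 30.5.
Equilibrium price: P = 315 − 2·68.5 = 178.

178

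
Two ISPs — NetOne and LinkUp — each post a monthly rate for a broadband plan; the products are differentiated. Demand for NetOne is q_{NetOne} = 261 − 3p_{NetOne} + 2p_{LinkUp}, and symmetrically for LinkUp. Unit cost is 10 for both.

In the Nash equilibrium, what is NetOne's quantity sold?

188.25

NetOne's profit: π = (p_{NetOne} − 10)(261 − 3p_{NetOne} + 2p_{LinkUp}).
∂π/∂p_{NetOne} = 291 − 6p_{NetOne} + 2p_{LinkUp} = 0 ⇒ p_{NetOne} = 48.5 + (1/3)p_{LinkUp}.
Setting p_{NetOne} = p_{LinkUp} in the reaction function: p_{NetOne} = 48.5 + (1/3)p_{NetOne}, so p_{NetOne} = 48.5 / (2/3) = 72.75.
q_{NetOne} = 261 − 3·72.75 + 2·72.75 = 188.25.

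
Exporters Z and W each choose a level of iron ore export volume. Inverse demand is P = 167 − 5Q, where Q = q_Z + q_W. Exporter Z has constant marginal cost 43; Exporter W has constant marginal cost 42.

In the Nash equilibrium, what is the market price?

Exporter Z's profit: π = q_Z(167 − 5(q_Z + q_W)) − 43q_Z.
∂π/∂q_Z = 124 − 10q_Z − 5q_W = 0, so q_Z = 12.4 − 0.5q_W.
By the same steps for W: q_W = 12.5 − 0.5q_Z.
Solving the two reaction functions simultaneously: (1 − (−0.5)(−0.5))q_Z = 12.4 − 0.5·12.5, so 0.75q_Z = 6.15 and q_Z = 8.2.
Then q_W = 12.5 − 0.5·8.2 = 8.4.
Equilibrium price: P = 167 − 5·16.6 = 84.

84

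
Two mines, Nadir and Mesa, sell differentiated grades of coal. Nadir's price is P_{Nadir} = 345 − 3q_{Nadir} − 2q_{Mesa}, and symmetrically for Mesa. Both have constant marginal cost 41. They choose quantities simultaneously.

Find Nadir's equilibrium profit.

4332

Mine Nadir's profit: π = q_{Nadir}(345 − 3q_{Nadir} − 2q_{Mesa}) − 41q_{Nadir}.
∂π/∂q_{Nadir} = 304 − 6q_{Nadir} − 2q_{Mesa} = 0 ⇒ q_{Nadir} = 152/3 − (1/3)q_{Mesa}.
The game is symmetric, so in equilibrium q_{Mesa} = q_{Nadir}: the reaction function gives (4/3)q_{Nadir} = 152/3, hence q_{Nadir} = 38.
P_{Nadir} = 345 − 3·38 − 2·38 = 155.
Profit = (155 − 41)·38 = 4332.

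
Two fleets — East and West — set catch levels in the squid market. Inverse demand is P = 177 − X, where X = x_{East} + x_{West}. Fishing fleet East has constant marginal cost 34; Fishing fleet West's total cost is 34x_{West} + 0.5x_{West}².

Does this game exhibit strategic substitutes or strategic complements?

Fishing fleet East's profit: π = x_{East}(177 − (x_{East} + x_{West})) − 34x_{East}.
∂π/∂x_{East} = 143 − 2x_{East} − x_{West} = 0, so x_{East} = 71.5 − 0.5x_{West}.
The best-response slope dx_{East}/dx_{West} = −0.5 < 0: the reaction function is downward-sloping, so the choices are strategic substitutes.

strategic substitutes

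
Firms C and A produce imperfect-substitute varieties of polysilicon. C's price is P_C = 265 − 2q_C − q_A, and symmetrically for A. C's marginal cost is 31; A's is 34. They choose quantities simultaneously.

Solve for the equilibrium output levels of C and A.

47, 46

Firm C's profit: π = q_C(265 − 2q_C − q_A) − 31q_C.
∂π/∂q_C = 234 − 4q_C − q_A = 0 ⇒ q_C = 58.5 − 0.25q_A.
Similarly q_A = 57.75 − 0.25q_C.
Plugging q_A into C's best response: q_C = 58.5 − 0.25(57.75 − 0.25q_C) ⇒ 0.9375q_C = 44.0625, so q_C = 47.
Then q_A = 57.75 − 0.25·47 = 46.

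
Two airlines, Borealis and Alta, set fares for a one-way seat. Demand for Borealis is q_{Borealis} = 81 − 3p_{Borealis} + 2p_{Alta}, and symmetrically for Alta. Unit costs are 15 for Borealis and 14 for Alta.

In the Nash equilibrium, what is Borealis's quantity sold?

48.9375

Borealis's profit: π = (p_{Borealis} − 15)(81 − 3p_{Borealis} + 2p_{Alta}).
∂π/∂p_{Borealis} = 126 − 6p_{Borealis} + 2p_{Alta} = 0 ⇒ p_{Borealis} = 21 + (1/3)p_{Alta}.
Similarly p_{Alta} = 20.5 + (1/3)p_{Borealis}.
Plugging p_{Alta} into Borealis's best response: p_{Borealis} = 21 + (1/3)(20.5 + (1/3)p_{Borealis}) ⇒ (8/9)p_{Borealis} = 167/6, so p_{Borealis} = 31.3125.
Then p_{Alta} = 20.5 + (1/3)·31.3125 = 30.9375.
q_{Borealis} = 81 − 3·31.3125 + 2·30.9375 = 48.9375.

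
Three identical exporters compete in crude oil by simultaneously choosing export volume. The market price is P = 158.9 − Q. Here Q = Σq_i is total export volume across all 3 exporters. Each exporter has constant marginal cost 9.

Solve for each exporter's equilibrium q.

37.475

A representative exporter's profit is π_i = q_i(158.9 − Q) − 9q_i, with Q = q_i + Σ_{j≠i} q_j.
First-order condition: 149.9 − 2q_i − Σ_{j≠i} q_j = 0.
In a symmetric equilibrium every exporter chooses the same q, so Σ_{j≠i} q_j = 2q. The condition becomes 149.9 − 4q = 0, giving q = 149.9/4 = 37.475.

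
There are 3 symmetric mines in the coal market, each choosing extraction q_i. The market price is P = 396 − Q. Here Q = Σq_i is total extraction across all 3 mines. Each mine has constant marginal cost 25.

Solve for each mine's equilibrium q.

92.75

A representative mine's profit is π_i = q_i(396 − Q) − 25q_i, with Q = q_i + Σ_{j≠i} q_j.
First-order condition: 371 − 2q_i − Σ_{j≠i} q_j = 0.
With identical mines, set every q_j = q: then 371 − 2q − 2q = 0, i.e. q = 371/4 = 92.75.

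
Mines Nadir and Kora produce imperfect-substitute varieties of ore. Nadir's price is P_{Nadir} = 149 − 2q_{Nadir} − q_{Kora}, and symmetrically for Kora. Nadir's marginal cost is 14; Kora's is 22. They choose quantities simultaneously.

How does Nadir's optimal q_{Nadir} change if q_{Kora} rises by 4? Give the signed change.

-1

Mine Nadir's profit: π = q_{Nadir}(149 − 2q_{Nadir} − q_{Kora}) − 14q_{Nadir}.
∂π/∂q_{Nadir} = 135 − 4q_{Nadir} − q_{Kora} = 0 ⇒ q_{Nadir} = 33.75 − 0.25q_{Kora}.
The reaction-function slope is −0.25, so a 4-unit rise in q_{Kora} moves q_{Nadir} by −0.25 × 4 = −1. Nadir's best response falls — the actions are strategic substitutes.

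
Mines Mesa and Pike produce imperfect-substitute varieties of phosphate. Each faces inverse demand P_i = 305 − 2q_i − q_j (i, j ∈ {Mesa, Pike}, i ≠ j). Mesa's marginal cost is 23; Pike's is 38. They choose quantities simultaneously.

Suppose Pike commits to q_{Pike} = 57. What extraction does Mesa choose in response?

56.25

Mine Mesa's profit: π = q_{Mesa}(305 − 2q_{Mesa} − q_{Pike}) − 23q_{Mesa}.
∂π/∂q_{Mesa} = 282 − 4q_{Mesa} − q_{Pike} = 0 ⇒ q_{Mesa} = 70.5 − 0.25q_{Pike}.
At q_{Pike} = 57: q_{Mesa} = 70.5 − 0.25·57 = 56.25.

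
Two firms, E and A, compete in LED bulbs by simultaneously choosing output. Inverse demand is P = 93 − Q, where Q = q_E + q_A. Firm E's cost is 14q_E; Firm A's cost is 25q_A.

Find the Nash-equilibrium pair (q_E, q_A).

Firm E's profit: π = q_E(93 − (q_E + q_A)) − 14q_E.
∂π/∂q_E = 79 − 2q_E − q_A = 0, so q_E = 39.5 − 0.5q_A.
By the same steps for A: q_A = 34 − 0.5q_E.
Solving the two reaction functions simultaneously: (1 − (−0.5)(−0.5))q_E = 39.5 − 0.5·34, so 0.75q_E = 22.5 and q_E = 30.
Then q_A = 34 − 0.5·30 = 19.

30, 19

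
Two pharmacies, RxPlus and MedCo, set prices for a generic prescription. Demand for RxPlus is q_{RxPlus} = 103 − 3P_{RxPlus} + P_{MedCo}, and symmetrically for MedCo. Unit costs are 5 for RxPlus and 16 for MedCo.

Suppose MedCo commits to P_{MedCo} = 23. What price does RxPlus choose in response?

23.5

RxPlus's profit: π = (P_{RxPlus} − 5)(103 − 3P_{RxPlus} + P_{MedCo}).
∂π/∂P_{RxPlus} = 118 − 6P_{RxPlus} + P_{MedCo} = 0 ⇒ P_{RxPlus} = 59/3 + (1/6)P_{MedCo}.
At P_{MedCo} = 23: P_{RxPlus} = 59/3 + (1/6)·23 = 23.5.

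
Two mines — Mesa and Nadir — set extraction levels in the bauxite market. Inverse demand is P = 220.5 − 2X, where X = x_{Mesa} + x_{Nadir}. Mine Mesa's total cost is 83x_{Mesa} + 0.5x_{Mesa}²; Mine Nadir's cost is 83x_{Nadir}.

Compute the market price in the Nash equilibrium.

134.5625

Mine Mesa's profit: π = x_{Mesa}(220.5 − 2(x_{Mesa} + x_{Nadir})) − 83x_{Mesa} − 0.5x_{Mesa}².
∂π/∂x_{Mesa} = 137.5 − 5x_{Mesa} − 2x_{Nadir} = 0, so x_{Mesa} = 27.5 − 0.4x_{Nadir}.
For Nadir: ∂π/∂x_{Nadir} = 137.5 − 4x_{Nadir} − 2x_{Mesa} = 0 ⇒ x_{Nadir} = 34.375 − 0.5x_{Mesa}.
Substituting the second reaction function into the first: x_{Mesa} = 27.5 − 0.4(34.375 − 0.5x_{Mesa}), which gives 0.8x_{Mesa} = 13.75 ⇒ x_{Mesa} = 17.1875.
Then x_{Nadir} = 34.375 − 0.5·17.1875 = 825/32.
Equilibrium price: P = 220.5 − 2·(1375/32) = 134.5625.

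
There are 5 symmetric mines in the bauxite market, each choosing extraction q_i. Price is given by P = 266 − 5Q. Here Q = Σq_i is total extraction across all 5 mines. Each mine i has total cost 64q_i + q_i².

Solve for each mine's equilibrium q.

6.3125

A representative mine's profit is π_i = q_i(266 − 5Q) − 64q_i − q_i², with Q = q_i + Σ_{j≠i} q_j.
First-order condition: 202 − 12q_i − 5Σ_{j≠i} q_j = 0.
With identical mines, set every q_j = q: then 202 − 12q − 20q = 0, i.e. q = 202/32 = 6.3125.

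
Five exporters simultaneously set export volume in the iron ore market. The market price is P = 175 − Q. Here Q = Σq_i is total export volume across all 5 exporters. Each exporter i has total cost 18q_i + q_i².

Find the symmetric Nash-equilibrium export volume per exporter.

A representative exporter's profit is π_i = q_i(175 − Q) − 18q_i − q_i², with Q = q_i + Σ_{j≠i} q_j.
First-order condition: 157 − 4q_i − Σ_{j≠i} q_j = 0.
In a symmetric equilibrium every exporter chooses the same q, so Σ_{j≠i} q_j = 4q. The condition becomes 157 − 8q = 0, giving q = 157/8 = 19.625.

19.625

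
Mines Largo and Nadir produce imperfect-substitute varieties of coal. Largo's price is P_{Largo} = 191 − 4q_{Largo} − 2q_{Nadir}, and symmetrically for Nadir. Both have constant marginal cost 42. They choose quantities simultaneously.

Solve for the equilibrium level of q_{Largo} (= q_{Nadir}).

14.9

Mine Largo's profit: π = q_{Largo}(191 − 4q_{Largo} − 2q_{Nadir}) − 42q_{Largo}.
∂π/∂q_{Largo} = 149 − 8q_{Largo} − 2q_{Nadir} = 0 ⇒ q_{Largo} = 18.625 − 0.25q_{Nadir}.
The game is symmetric, so in equilibrium q_{Nadir} = q_{Largo}: the reaction function gives 1.25q_{Largo} = 18.625, hence q_{Largo} = 14.9.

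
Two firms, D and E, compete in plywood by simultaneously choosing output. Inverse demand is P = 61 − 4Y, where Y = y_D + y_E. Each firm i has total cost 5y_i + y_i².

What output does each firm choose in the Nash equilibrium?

Firm D's profit: π = y_D(61 − 4(y_D + y_E)) − 5y_D − y_D².
∂π/∂y_D = 56 − 10y_D − 4y_E = 0, so y_D = 5.6 − 0.4y_E.
The game is symmetric, so in equilibrium y_E = y_D: the reaction function gives 1.4y_D = 5.6, hence y_D = 4.

4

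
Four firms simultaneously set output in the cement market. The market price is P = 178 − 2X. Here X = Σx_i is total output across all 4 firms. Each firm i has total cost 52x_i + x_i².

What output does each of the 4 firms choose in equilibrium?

A representative firm's profit is π_i = x_i(178 − 2X) − 52x_i − x_i², with X = x_i + Σ_{j≠i} x_j.
First-order condition: 126 − 6x_i − 2Σ_{j≠i} x_j = 0.
With identical firms, set every x_j = x: then 126 − 6x − 6x = 0, i.e. x = 126/12 = 10.5.

10.5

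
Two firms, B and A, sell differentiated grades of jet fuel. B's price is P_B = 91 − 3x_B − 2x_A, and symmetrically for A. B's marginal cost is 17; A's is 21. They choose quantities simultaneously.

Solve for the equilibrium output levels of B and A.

9.5, 8.5

Firm B's profit: π = x_B(91 − 3x_B − 2x_A) − 17x_B.
∂π/∂x_B = 74 − 6x_B − 2x_A = 0 ⇒ x_B = 37/3 − (1/3)x_A.
Similarly x_A = 35/3 − (1/3)x_B.
Solving the two reaction functions simultaneously: (1 − (−1/3)(−1/3))x_B = 37/3 − (1/3)·(35/3), so (8/9)x_B = 76/9 and x_B = 9.5.
Then x_A = 35/3 − (1/3)·9.5 = 8.5.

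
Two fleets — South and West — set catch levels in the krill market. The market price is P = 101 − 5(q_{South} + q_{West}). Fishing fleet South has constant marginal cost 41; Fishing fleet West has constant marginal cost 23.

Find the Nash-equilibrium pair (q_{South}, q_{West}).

Fishing fleet South's profit: π = q_{South}(101 − 5(q_{South} + q_{West})) − 41q_{South}.
∂π/∂q_{South} = 60 − 10q_{South} − 5q_{West} = 0, so q_{South} = 6 − 0.5q_{West}.
By the same steps for West: q_{West} = 7.8 − 0.5q_{South}.
Plugging q_{West} into South's best response: q_{South} = 6 − 0.5(7.8 − 0.5q_{South}) ⇒ 0.75q_{South} = 2.1, so q_{South} = 2.8.
Then q_{West} = 7.8 − 0.5·2.8 = 6.4.

2.8, 6.4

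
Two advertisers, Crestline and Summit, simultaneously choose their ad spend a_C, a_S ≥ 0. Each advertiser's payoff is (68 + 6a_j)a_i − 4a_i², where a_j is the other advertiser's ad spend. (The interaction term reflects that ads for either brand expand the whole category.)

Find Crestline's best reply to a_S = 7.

13.75

Crestline's payoff is (68 + 6a_S)a_C − 4a_C².
∂π/∂a_C = 68 + 6a_S − 8a_C = 0, so a_C = 8.5 + 0.75a_S.
At a_S = 7: a_C = 8.5 + 0.75·7 = 13.75.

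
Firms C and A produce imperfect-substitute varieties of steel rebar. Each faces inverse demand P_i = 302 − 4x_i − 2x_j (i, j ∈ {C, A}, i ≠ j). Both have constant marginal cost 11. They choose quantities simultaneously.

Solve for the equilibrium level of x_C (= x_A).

Firm C's profit: π = x_C(302 − 4x_C − 2x_A) − 11x_C.
∂π/∂x_C = 291 − 8x_C − 2x_A = 0 ⇒ x_C = 36.375 − 0.25x_A.
Setting x_C = x_A in the reaction function: x_C = 36.375 − 0.25x_C, so x_C = 36.375 / 1.25 = 29.1.

29.1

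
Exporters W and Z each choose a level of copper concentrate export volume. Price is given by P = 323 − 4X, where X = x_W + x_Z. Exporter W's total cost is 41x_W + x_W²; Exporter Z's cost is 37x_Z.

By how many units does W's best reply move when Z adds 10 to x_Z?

-4

Exporter W's profit: π = x_W(323 − 4(x_W + x_Z)) − 41x_W − x_W².
∂π/∂x_W = 282 − 10x_W − 4x_Z = 0, so x_W = 28.2 − 0.4x_Z.
The reaction-function slope is −0.4, so a 10-unit rise in x_Z moves x_W by −0.4 × 10 = −4. W's best response falls — the actions are strategic substitutes.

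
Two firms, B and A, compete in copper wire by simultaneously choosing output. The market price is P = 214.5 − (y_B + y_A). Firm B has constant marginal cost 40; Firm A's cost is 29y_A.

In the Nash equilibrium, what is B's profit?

Firm B's profit: π = y_B(214.5 − (y_B + y_A)) − 40y_B.
∂π/∂y_B = 174.5 − 2y_B − y_A = 0, so y_B = 87.25 − 0.5y_A.
By the same steps for A: y_A = 92.75 − 0.5y_B.
Plugging y_A into B's best response: y_B = 87.25 − 0.5(92.75 − 0.5y_B) ⇒ 0.75y_B = 40.875, so y_B = 54.5.
Then y_A = 92.75 − 0.5·54.5 = 65.5.
Price P = 214.5 − 120 = 94.5.
B's profit: (94.5 − 40)·54.5 = 2970.25.

2970.25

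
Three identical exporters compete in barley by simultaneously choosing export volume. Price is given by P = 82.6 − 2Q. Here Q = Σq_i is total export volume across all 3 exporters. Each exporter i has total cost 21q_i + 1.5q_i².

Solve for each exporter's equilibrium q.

A representative exporter's profit is π_i = q_i(82.6 − 2Q) − 21q_i − 1.5q_i², with Q = q_i + Σ_{j≠i} q_j.
First-order condition: 61.6 − 7q_i − 2Σ_{j≠i} q_j = 0.
With identical exporters, set every q_j = q: then 61.6 − 7q − 4q = 0, i.e. q = 61.6/11 = 5.6.

5.6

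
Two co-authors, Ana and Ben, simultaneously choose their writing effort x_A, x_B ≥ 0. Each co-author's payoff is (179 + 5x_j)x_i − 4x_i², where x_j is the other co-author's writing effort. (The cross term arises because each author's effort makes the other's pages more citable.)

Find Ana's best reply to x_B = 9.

Ana's payoff is (179 + 5x_B)x_A − 4x_A².
∂π/∂x_A = 179 + 5x_B − 8x_A = 0, so x_A = 22.375 + 0.625x_B.
At x_B = 9: x_A = 22.375 + 0.625·9 = 28.

28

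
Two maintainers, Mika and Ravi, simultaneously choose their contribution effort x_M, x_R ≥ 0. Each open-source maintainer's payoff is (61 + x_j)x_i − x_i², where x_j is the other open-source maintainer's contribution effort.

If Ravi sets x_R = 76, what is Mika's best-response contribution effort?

Mika's payoff is (61 + x_R)x_M − x_M².
∂π/∂x_M = 61 + x_R − 2x_M = 0, so x_M = 30.5 + 0.5x_R.
At x_R = 76: x_M = 30.5 + 0.5·76 = 68.5.

68.5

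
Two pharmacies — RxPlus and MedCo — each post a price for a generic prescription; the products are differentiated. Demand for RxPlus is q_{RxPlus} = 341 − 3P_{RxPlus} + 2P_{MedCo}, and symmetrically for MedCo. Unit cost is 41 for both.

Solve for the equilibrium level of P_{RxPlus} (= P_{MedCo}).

RxPlus's profit: π = (P_{RxPlus} − 41)(341 − 3P_{RxPlus} + 2P_{MedCo}).
∂π/∂P_{RxPlus} = 464 − 6P_{RxPlus} + 2P_{MedCo} = 0 ⇒ P_{RxPlus} = 232/3 + (1/3)P_{MedCo}.
By symmetry P_{MedCo} = P_{RxPlus}; substituting into the reaction function, (2/3)P_{RxPlus} = 232/3 and P_{RxPlus} = 116.

116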